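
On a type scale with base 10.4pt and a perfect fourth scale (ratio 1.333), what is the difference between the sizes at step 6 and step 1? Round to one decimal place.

Step 1: 10.4 × 1.333 = 13.863pt
Step 6: 10.4 × 1.333⁶ = 58.346pt
Difference: 58.346 − 13.863 = 44.483pt

44.5pt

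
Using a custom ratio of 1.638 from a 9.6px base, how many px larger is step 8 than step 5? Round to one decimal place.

Step 5: 9.6 × 1.638⁵ = 113.199px
Step 8: 9.6 × 1.638⁸ = 497.488px
Difference: 497.488 − 113.199 = 384.289px

384.3px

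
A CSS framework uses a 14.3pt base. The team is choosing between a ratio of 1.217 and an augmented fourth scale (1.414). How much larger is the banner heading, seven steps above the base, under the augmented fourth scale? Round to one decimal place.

At 1.217: 14.3 × 1.217⁷ = 56.542pt
Augmented fourth: 14.3 × 1.414⁷ = 161.615pt
Difference: 161.615 − 56.542 = 105.073pt

105.1pt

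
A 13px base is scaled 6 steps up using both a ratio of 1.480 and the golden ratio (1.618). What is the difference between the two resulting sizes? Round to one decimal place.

96.6px

At 1.480: 13.0 × 1.480⁶ = 136.620px
Golden ratio: 13.0 × 1.618⁶ = 233.246px
Difference: 233.246 − 136.620 = 96.626px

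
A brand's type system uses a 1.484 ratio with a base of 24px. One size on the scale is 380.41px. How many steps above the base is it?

7

1.484ⁿ = 380.41 / 24 = 15.8504
n = ln(15.8504) / ln(1.484) = 2.7632 / 0.3947 ≈ 7.00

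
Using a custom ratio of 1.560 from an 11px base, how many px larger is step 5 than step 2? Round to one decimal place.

74.9px

Step 2: 11.0 × 1.560² = 26.770px
Step 5: 11.0 × 1.560⁵ = 101.629px
Difference: 101.629 − 26.770 = 74.859px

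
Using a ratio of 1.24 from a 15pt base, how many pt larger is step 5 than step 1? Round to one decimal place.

25.4pt

Step 1: 15.0 × 1.24 = 18.600pt
Step 5: 15.0 × 1.24⁵ = 43.974pt
Difference: 43.974 − 18.600 = 25.374pt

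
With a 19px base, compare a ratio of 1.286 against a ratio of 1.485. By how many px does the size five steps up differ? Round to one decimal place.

70.4px

At 1.286: 19.0 × 1.286⁵ = 66.828px
At 1.485: 19.0 × 1.485⁵ = 137.210px
Difference: 137.210 − 66.828 = 70.382px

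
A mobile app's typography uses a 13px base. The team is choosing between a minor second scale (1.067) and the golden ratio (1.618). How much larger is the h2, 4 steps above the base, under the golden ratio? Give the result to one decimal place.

72.2px

Minor second: 13.0 × 1.067⁴ = 16.850px
Golden ratio: 13.0 × 1.618⁴ = 89.096px
Difference: 89.096 − 16.850 = 72.246px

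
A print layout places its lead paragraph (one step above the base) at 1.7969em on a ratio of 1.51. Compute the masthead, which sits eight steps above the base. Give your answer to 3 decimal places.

1.7969 × 1.51⁷ = 1.7969 × 17.89941 ≈ 32.163

32.163em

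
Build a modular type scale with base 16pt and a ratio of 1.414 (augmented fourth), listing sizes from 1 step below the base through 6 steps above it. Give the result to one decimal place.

Step -1: 16.0 ÷ 1.414 = 11.3
Step 0: 16pt
Step 1: 16.0 × 1.414 = 22.6
Step 2: 16.0 × 1.414² = 32.0
Step 3: 16.0 × 1.414³ = 45.2
Step 4: 16.0 × 1.414⁴ = 64.0
Step 5: 16.0 × 1.414⁵ = 90.4
Step 6: 16.0 × 1.414⁶ = 127.9

11.3pt, 16.0pt, 22.6pt, 32.0pt, 45.2pt, 64.0pt, 90.4pt, 127.9pt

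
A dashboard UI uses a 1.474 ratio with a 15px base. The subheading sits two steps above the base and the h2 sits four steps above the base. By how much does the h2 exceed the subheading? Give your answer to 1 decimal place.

Step 2: 15.0 × 1.474² = 32.590px
Step 4: 15.0 × 1.474⁴ = 70.808px
Difference: 70.808 − 32.590 = 38.218px

38.2px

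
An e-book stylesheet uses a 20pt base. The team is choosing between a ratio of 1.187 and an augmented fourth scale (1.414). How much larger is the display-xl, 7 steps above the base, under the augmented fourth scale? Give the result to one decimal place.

159.6pt

At 1.187: 20.0 × 1.187⁷ = 66.403pt
Augmented fourth: 20.0 × 1.414⁷ = 226.035pt
Difference: 226.035 − 66.403 = 159.632pt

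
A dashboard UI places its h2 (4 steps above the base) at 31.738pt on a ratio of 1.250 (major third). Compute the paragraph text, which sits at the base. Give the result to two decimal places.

13.00pt

The gap is 0 − (4) = -4 steps, so the factor is 1.250^-4.
31.738 ÷ 1.250⁴ = 31.738 ÷ 2.44141 ≈ 13.000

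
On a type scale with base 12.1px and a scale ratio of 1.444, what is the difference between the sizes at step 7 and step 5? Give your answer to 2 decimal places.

82.43px

Step 5: 12.1 × 1.444⁵ = 75.9664px
Step 7: 12.1 × 1.444⁷ = 158.4002px
Difference: 158.4002 − 75.9664 = 82.4338px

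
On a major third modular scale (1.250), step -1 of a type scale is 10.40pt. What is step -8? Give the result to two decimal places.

10.40 ÷ 1.250⁷ = 10.40 ÷ 4.76837 ≈ 2.181

2.18pt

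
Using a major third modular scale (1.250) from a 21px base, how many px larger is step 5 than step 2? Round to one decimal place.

31.3px

Step 2: 21.0 × 1.250² = 32.812px
Step 5: 21.0 × 1.250⁵ = 64.087px
Difference: 64.087 − 32.812 = 31.275px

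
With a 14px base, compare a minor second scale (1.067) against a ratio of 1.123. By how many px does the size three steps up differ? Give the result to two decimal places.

Minor second: 14.0 × 1.067³ = 17.0067px
At 1.123: 14.0 × 1.123³ = 19.8275px
Difference: 19.8275 − 17.0067 = 2.8208px

2.82px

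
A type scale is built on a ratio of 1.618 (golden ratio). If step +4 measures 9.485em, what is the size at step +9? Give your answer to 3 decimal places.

Moving from step +4 to step +9 is 5 steps up, so multiply by r⁵.
9.485 × 1.618⁵ = 9.485 × 11.08901 ≈ 105.179

105.179em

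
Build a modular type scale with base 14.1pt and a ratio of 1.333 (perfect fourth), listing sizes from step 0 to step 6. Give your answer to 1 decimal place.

Step 0: 14.1pt
Step 1: 14.1 × 1.333 = 18.8
Step 2: 14.1 × 1.333² = 25.1
Step 3: 14.1 × 1.333³ = 33.4
Step 4: 14.1 × 1.333⁴ = 44.5
Step 5: 14.1 × 1.333⁵ = 59.3
Step 6: 14.1 × 1.333⁶ = 79.1

14.1pt, 18.8pt, 25.1pt, 33.4pt, 44.5pt, 59.3pt, 79.1pt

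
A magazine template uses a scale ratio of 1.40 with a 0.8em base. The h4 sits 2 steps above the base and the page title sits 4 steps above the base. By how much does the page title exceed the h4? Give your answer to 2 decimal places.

Step 2: 0.8 × 1.40² = 1.5680em
Step 4: 0.8 × 1.40⁴ = 3.0733em
Difference: 3.0733 − 1.5680 = 1.5053em

1.51em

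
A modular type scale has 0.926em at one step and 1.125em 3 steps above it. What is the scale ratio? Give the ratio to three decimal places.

The ratio satisfies 0.926 × r³ = 1.125, so r = (1.125 / 0.926)^(1/3).
r = 1.2149^(1/3) ≈ 1.0670

1.067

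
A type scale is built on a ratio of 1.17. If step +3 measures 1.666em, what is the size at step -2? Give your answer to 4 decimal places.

0.7599em

Moving from step +3 to step -2 is 5 steps down, so divide by r⁵.
1.666 ÷ 1.17⁵ = 1.666 ÷ 2.19245 ≈ 0.7599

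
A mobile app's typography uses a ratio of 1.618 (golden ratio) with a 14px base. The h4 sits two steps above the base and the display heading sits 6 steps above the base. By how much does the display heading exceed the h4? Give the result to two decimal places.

Step 2: 14.0 × 1.618² = 36.6509px
Step 6: 14.0 × 1.618⁶ = 251.1881px
Difference: 251.1881 − 36.6509 = 214.5372px

214.54px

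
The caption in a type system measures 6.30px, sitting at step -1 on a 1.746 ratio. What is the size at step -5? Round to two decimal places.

0.68px

The gap is -5 − (-1) = -4 steps, so the factor is 1.746^-4.
6.30 ÷ 1.746⁴ = 6.30 ÷ 9.29345 ≈ 0.678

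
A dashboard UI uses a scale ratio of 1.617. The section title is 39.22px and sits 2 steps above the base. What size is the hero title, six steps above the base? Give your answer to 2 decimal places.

The gap is 6 − (2) = 4 steps, so the factor is 1.617^4.
39.22 × 1.617⁴ = 39.22 × 6.83660 ≈ 268.131

268.13px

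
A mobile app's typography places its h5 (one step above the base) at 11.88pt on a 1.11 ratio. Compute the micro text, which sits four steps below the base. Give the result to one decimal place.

11.88 ÷ 1.11⁵ = 11.88 ÷ 1.68506 ≈ 7.050

7.1pt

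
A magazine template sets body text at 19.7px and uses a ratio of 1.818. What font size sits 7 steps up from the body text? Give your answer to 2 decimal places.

19.7 × 1.818⁷ = 19.7 × 65.63827 ≈ 1293.07

1293.07px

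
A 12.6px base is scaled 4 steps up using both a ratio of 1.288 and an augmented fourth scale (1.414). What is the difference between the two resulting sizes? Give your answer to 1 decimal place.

At 1.288: 12.6 × 1.288⁴ = 34.676px
Augmented fourth: 12.6 × 1.414⁴ = 50.370px
Difference: 50.370 − 34.676 = 15.694px

15.7px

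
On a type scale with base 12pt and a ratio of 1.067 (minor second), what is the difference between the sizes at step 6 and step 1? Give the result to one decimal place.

4.9pt

Step 1: 12.0 × 1.067 = 12.804pt
Step 6: 12.0 × 1.067⁶ = 17.708pt
Difference: 17.708 − 12.804 = 4.904pt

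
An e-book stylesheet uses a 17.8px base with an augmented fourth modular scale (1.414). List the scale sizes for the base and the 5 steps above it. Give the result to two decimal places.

17.80px, 25.17px, 35.59px, 50.32px, 71.16px, 100.62px

Step 0: 17.8px
Step 1: 17.8 × 1.414 = 25.17
Step 2: 17.8 × 1.414² = 35.59
Step 3: 17.8 × 1.414³ = 50.32
Step 4: 17.8 × 1.414⁴ = 71.16
Step 5: 17.8 × 1.414⁵ = 100.62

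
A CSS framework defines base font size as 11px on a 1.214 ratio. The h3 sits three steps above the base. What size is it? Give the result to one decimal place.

11.0 × 1.214³ = 11.0 × 1.78919 ≈ 19.68

19.7px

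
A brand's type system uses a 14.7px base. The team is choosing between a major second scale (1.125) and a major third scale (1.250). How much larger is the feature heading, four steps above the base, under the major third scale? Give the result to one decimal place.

12.3px

Major second: 14.7 × 1.125⁴ = 23.547px
Major third: 14.7 × 1.250⁴ = 35.889px
Difference: 35.889 − 23.547 = 12.342px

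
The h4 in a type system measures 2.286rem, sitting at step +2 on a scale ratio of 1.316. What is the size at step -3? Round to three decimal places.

0.579rem

The gap is -3 − (2) = -5 steps, so the factor is 1.316^-5.
2.286 ÷ 1.316⁵ = 2.286 ÷ 3.94711 ≈ 0.579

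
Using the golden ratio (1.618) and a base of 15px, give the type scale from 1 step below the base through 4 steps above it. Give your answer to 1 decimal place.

9.3px, 15.0px, 24.3px, 39.3px, 63.5px, 102.8px

Step -1: 15.0 ÷ 1.618 = 9.3
Step 0: 15px
Step 1: 15.0 × 1.618 = 24.3
Step 2: 15.0 × 1.618² = 39.3
Step 3: 15.0 × 1.618³ = 63.5
Step 4: 15.0 × 1.618⁴ = 102.8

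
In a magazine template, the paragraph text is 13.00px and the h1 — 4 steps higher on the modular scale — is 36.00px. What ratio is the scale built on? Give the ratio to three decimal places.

r⁴ = 36.00 / 13.00, so r = (36.00/13.00)^(1/4).
r = 2.7692^(1/4) ≈ 1.2900

1.290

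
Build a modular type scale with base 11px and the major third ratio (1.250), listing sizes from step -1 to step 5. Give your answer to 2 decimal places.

Step -1: 11.0 ÷ 1.250 = 8.80
Step 0: 11px
Step 1: 11.0 × 1.250 = 13.75
Step 2: 11.0 × 1.250² = 17.19
Step 3: 11.0 × 1.250³ = 21.48
Step 4: 11.0 × 1.250⁴ = 26.86
Step 5: 11.0 × 1.250⁵ = 33.57

8.80px, 11.00px, 13.75px, 17.19px, 21.48px, 26.86px, 33.57px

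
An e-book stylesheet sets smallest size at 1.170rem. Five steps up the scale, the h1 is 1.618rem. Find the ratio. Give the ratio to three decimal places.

1.067

The ratio satisfies 1.170 × r⁵ = 1.618, so r = (1.618 / 1.170)^(1/5).
r = 1.3829^(1/5) ≈ 1.0670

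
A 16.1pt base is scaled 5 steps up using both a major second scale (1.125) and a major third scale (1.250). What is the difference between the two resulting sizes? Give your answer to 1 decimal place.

Major second: 16.1 × 1.125⁵ = 29.013pt
Major third: 16.1 × 1.250⁵ = 49.133pt
Difference: 49.133 − 29.013 = 20.120pt

20.1pt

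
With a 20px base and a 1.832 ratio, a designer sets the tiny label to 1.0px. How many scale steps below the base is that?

1.832ⁿ = 20 / 1.0 = 20.0000
n = ln(20.0000) / ln(1.832) = 2.9957 / 0.6054 ≈ 4.95

5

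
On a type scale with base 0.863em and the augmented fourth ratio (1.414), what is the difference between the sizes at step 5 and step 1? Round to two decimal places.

Step 1: 0.863 × 1.414 = 1.2203em
Step 5: 0.863 × 1.414⁵ = 4.8782em
Difference: 4.8782 − 1.2203 = 3.6579em

3.66em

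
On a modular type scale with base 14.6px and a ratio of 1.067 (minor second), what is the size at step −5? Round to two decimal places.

A modular type scale is a geometric sequence: sizeₙ = base × rⁿ.
14.6 ÷ 1.067⁵ = 14.6 ÷ 1.38300 ≈ 10.56

10.56px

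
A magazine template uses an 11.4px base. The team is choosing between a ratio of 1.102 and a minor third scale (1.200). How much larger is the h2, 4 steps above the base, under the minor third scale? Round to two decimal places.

6.83px

At 1.102: 11.4 × 1.102⁴ = 16.8125px
Minor third: 11.4 × 1.200⁴ = 23.6390px
Difference: 23.6390 − 16.8125 = 6.8265px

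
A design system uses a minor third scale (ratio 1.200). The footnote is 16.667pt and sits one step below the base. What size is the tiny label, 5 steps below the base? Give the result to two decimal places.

The gap is -5 − (-1) = -4 steps, so the factor is 1.200^-4.
16.667 ÷ 1.200⁴ = 16.667 ÷ 2.07360 ≈ 8.038

8.04pt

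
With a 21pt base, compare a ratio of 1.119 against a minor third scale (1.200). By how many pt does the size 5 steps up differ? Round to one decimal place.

At 1.119: 21.0 × 1.119⁵ = 36.844pt
Minor third: 21.0 × 1.200⁵ = 52.255pt
Difference: 52.255 − 36.844 = 15.411pt

15.4pt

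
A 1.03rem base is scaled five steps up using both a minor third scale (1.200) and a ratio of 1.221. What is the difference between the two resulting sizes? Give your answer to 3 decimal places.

0.232rem

Minor third: 1.03 × 1.200⁵ = 2.56297rem
At 1.221: 1.03 × 1.221⁵ = 2.79522rem
Difference: 2.79522 − 2.56297 = 0.23225rem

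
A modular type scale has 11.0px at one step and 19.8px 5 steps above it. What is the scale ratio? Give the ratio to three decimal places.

1.125

The ratio satisfies 11.0 × r⁵ = 19.8, so r = (19.8 / 11.0)^(1/5).
r = 1.8000^(1/5) ≈ 1.1247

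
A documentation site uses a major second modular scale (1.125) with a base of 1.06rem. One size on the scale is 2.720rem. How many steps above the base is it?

1.125ⁿ = 2.720 / 1.06 = 2.5660
n = ln(2.5660) / ln(1.125) = 0.9424 / 0.1178 ≈ 8.00

8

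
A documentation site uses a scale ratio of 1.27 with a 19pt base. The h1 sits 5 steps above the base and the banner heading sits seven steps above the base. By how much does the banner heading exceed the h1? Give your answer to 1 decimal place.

38.5pt

Step 5: 19.0 × 1.27⁵ = 62.773pt
Step 7: 19.0 × 1.27⁷ = 101.246pt
Difference: 101.246 − 62.773 = 38.473pt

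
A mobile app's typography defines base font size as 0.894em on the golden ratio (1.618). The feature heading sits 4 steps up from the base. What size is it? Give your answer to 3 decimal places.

6.127em

Every step multiplies by the scale ratio.
0.894 × 1.618⁴ = 0.894 × 6.85353 ≈ 6.127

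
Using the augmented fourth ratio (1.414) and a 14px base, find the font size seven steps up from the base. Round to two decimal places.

14.0 × 1.414⁷ = 14.0 × 11.30175 ≈ 158.22

158.22px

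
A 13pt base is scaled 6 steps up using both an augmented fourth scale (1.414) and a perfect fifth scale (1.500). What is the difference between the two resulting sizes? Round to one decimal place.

44.2pt

Augmented fourth: 13.0 × 1.414⁶ = 103.906pt
Perfect fifth: 13.0 × 1.500⁶ = 148.078pt
Difference: 148.078 − 103.906 = 44.172pt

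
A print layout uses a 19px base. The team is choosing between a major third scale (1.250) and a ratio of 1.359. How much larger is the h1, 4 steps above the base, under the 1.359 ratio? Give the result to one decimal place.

Major third: 19.0 × 1.250⁴ = 46.387px
At 1.359: 19.0 × 1.359⁴ = 64.808px
Difference: 64.808 − 46.387 = 18.421px

18.4px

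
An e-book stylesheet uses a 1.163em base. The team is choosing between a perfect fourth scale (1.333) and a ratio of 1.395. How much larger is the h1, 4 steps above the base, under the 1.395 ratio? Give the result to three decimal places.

Perfect fourth: 1.163 × 1.333⁴ = 3.67198em
At 1.395: 1.163 × 1.395⁴ = 4.40430em
Difference: 4.40430 − 3.67198 = 0.73232em

0.732em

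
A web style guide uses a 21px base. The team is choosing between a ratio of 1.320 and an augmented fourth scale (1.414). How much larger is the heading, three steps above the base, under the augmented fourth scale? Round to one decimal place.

11.1px

At 1.320: 21.0 × 1.320³ = 48.299px
Augmented fourth: 21.0 × 1.414³ = 59.370px
Difference: 59.370 − 48.299 = 11.071px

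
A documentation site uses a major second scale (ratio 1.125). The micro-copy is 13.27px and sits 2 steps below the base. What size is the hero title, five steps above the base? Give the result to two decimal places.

The gap is 5 − (-2) = 7 steps, so the factor is 1.125^7.
13.27 × 1.125⁷ = 13.27 × 2.28070 ≈ 30.265

30.26px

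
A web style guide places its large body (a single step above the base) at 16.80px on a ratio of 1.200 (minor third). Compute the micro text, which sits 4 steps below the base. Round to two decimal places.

6.75px

16.80 ÷ 1.200⁵ = 16.80 ÷ 2.48832 ≈ 6.752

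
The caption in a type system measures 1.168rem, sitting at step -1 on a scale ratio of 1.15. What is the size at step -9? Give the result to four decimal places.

0.3818rem

1.168 ÷ 1.15⁸ = 1.168 ÷ 3.05902 ≈ 0.3818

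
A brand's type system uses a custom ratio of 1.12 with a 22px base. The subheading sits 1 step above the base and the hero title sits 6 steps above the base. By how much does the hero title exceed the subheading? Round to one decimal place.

Step 1: 22.0 × 1.12 = 24.640px
Step 6: 22.0 × 1.12⁶ = 43.424px
Difference: 43.424 − 24.640 = 18.784px

18.8px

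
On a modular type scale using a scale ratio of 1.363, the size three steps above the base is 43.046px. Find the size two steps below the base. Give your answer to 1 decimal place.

9.2px

The gap is -2 − (3) = -5 steps, so the factor is 1.363^-5.
43.046 ÷ 1.363⁵ = 43.046 ÷ 4.70413 ≈ 9.151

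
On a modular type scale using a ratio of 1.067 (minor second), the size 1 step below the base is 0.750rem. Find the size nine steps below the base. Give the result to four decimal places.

0.4464rem

The gap is -9 − (-1) = -8 steps, so the factor is 1.067^-8.
0.750 ÷ 1.067⁸ = 0.750 ÷ 1.68002 ≈ 0.4464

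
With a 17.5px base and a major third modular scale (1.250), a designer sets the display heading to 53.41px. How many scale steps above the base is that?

5

1.250ⁿ = 53.41 / 17.5 = 3.0520
n = ln(3.0520) / ln(1.250) = 1.1158 / 0.2231 ≈ 5.00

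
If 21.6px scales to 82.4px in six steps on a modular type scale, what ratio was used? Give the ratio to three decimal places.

1.250

The ratio satisfies 21.6 × r⁶ = 82.4, so r = (82.4 / 21.6)^(1/6).
r = 3.8148^(1/6) ≈ 1.2500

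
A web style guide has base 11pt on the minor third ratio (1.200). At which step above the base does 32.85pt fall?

6

1.200ⁿ = 32.85 / 11 = 2.9864
n = ln(2.9864) / ln(1.200) = 1.0941 / 0.1823 ≈ 6.00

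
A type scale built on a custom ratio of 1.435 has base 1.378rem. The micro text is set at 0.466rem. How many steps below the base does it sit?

3

1.435ⁿ = 1.378 / 0.466 = 2.9571
n = ln(2.9571) / ln(1.435) = 1.0842 / 0.3612 ≈ 3.00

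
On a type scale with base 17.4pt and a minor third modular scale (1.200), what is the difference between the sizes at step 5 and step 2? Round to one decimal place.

18.2pt

Step 2: 17.4 × 1.200² = 25.056pt
Step 5: 17.4 × 1.200⁵ = 43.297pt
Difference: 43.297 − 25.056 = 18.241pt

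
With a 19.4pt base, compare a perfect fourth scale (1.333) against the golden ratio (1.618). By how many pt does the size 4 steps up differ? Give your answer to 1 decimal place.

71.7pt

Perfect fourth: 19.4 × 1.333⁴ = 61.252pt
Golden ratio: 19.4 × 1.618⁴ = 132.958pt
Difference: 132.958 − 61.252 = 71.706pt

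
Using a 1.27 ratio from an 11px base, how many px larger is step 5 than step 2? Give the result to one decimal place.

Step 2: 11.0 × 1.27² = 17.742px
Step 5: 11.0 × 1.27⁵ = 36.342px
Difference: 36.342 − 17.742 = 18.600px

18.6px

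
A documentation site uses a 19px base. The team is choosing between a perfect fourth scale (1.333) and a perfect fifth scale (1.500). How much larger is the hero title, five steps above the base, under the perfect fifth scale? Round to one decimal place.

Perfect fourth: 19.0 × 1.333⁵ = 79.966px
Perfect fifth: 19.0 × 1.500⁵ = 144.281px
Difference: 144.281 − 79.966 = 64.315px

64.3px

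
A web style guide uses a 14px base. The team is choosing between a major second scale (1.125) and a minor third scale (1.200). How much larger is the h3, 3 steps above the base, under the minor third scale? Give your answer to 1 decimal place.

4.3px

Major second: 14.0 × 1.125³ = 19.934px
Minor third: 14.0 × 1.200³ = 24.192px
Difference: 24.192 − 19.934 = 4.258px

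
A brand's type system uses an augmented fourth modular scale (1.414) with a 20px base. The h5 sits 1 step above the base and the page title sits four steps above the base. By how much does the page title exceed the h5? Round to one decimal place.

51.7px

Step 1: 20.0 × 1.414 = 28.280px
Step 4: 20.0 × 1.414⁴ = 79.952px
Difference: 79.952 − 28.280 = 51.672px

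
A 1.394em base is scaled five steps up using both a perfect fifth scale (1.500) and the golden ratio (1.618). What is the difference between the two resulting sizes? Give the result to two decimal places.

Perfect fifth: 1.394 × 1.500⁵ = 10.5857em
Golden ratio: 1.394 × 1.618⁵ = 15.4581em
Difference: 15.4581 − 10.5857 = 4.8724em

4.87em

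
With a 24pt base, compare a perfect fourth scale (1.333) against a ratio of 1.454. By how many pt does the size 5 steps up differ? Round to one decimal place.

Perfect fourth: 24.0 × 1.333⁵ = 101.009pt
At 1.454: 24.0 × 1.454⁵ = 155.967pt
Difference: 155.967 − 101.009 = 54.958pt

55.0pt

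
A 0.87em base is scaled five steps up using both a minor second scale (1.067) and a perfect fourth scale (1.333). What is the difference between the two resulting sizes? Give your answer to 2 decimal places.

Minor second: 0.87 × 1.067⁵ = 1.2032em
Perfect fourth: 0.87 × 1.333⁵ = 3.6616em
Difference: 3.6616 − 1.2032 = 2.4584em

2.46em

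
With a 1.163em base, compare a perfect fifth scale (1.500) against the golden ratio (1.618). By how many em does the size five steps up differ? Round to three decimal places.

Perfect fifth: 1.163 × 1.500⁵ = 8.83153em
Golden ratio: 1.163 × 1.618⁵ = 12.89651em
Difference: 12.89651 − 8.83153 = 4.06498em

4.065em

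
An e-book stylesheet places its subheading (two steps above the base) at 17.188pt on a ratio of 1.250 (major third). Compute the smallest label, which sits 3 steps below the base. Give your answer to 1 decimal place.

5.6pt

17.188 ÷ 1.250⁵ = 17.188 ÷ 3.05176 ≈ 5.632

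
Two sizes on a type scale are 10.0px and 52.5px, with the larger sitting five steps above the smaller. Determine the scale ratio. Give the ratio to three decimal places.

1.393

r⁵ = 52.5 / 10.0, so r = (52.5/10.0)^(1/5).
r = 5.2500^(1/5) ≈ 1.3933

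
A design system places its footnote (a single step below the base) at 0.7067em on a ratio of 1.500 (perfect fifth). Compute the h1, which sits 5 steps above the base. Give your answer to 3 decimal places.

0.7067 × 1.500⁶ = 0.7067 × 11.39062 ≈ 8.050

8.050em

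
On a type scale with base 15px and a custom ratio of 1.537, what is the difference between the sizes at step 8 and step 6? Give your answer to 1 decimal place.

269.4px

Step 6: 15.0 × 1.537⁶ = 197.758px
Step 8: 15.0 × 1.537⁸ = 467.178px
Difference: 467.178 − 197.758 = 269.420px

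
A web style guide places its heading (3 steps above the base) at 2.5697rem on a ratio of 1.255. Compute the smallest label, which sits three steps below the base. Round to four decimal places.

0.6577rem

Moving from step +3 to step -3 is 6 steps down, so divide by r⁶.
2.5697 ÷ 1.255⁶ = 2.5697 ÷ 3.90717 ≈ 0.6577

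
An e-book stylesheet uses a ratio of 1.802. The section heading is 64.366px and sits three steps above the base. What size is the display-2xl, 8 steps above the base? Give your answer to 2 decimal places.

The gap is 8 − (3) = 5 steps, so the factor is 1.802^5.
64.366 × 1.802⁵ = 64.366 × 19.00089 ≈ 1223.011

1223.01px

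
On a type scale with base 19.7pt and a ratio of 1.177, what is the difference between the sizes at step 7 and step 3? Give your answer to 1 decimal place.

29.5pt

Step 3: 19.7 × 1.177³ = 32.121pt
Step 7: 19.7 × 1.177⁷ = 61.646pt
Difference: 61.646 − 32.121 = 29.525pt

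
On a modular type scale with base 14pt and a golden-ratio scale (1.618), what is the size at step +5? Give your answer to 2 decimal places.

A modular type scale is a geometric sequence: sizeₙ = base × rⁿ.
14.0 × 1.618⁵ = 14.0 × 11.08901 ≈ 155.25

155.25pt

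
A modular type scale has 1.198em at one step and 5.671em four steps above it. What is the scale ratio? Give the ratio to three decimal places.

1.475

The ratio satisfies 1.198 × r⁴ = 5.671, so r = (5.671 / 1.198)^(1/4).
r = 4.7337^(1/4) ≈ 1.4750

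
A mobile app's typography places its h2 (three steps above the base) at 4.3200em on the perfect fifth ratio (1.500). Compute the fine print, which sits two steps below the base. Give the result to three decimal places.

The gap is -2 − (3) = -5 steps, so the factor is 1.500^-5.
4.3200 ÷ 1.500⁵ = 4.3200 ÷ 7.59375 ≈ 0.569

0.569em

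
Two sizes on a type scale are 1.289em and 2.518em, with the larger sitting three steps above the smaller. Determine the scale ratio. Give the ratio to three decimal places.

1.250

The ratio satisfies 1.289 × r³ = 2.518, so r = (2.518 / 1.289)^(1/3).
r = 1.9535^(1/3) ≈ 1.2501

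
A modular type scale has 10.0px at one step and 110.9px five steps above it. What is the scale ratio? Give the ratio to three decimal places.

r⁵ = 110.9 / 10.0, so r = (110.9/10.0)^(1/5).
r = 11.0900^(1/5) ≈ 1.6180

1.618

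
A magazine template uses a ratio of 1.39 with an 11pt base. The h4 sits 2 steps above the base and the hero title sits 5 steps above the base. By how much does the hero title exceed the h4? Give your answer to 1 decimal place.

Step 2: 11.0 × 1.39² = 21.253pt
Step 5: 11.0 × 1.39⁵ = 57.078pt
Difference: 57.078 − 21.253 = 35.825pt

35.8pt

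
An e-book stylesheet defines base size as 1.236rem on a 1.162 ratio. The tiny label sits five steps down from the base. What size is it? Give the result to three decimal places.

0.583rem

1.236 ÷ 1.162⁵ = 1.236 ÷ 2.11851 ≈ 0.583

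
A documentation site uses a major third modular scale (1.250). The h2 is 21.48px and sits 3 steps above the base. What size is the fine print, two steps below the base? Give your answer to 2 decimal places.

7.04px

The gap is -2 − (3) = -5 steps, so the factor is 1.250^-5.
21.48 ÷ 1.250⁵ = 21.48 ÷ 3.05176 ≈ 7.039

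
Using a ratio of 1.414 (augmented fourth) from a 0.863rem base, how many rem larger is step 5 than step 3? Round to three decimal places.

2.438rem

Step 3: 0.863 × 1.414³ = 2.43983rem
Step 5: 0.863 × 1.414⁵ = 4.87818rem
Difference: 4.87818 − 2.43983 = 2.43835rem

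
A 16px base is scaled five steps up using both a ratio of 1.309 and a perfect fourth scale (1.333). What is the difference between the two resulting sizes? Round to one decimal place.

5.8px

At 1.309: 16.0 × 1.309⁵ = 61.492px
Perfect fourth: 16.0 × 1.333⁵ = 67.340px
Difference: 67.340 − 61.492 = 5.848px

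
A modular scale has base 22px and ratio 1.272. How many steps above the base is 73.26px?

1.272ⁿ = 73.26 / 22 = 3.3300
n = ln(3.3300) / ln(1.272) = 1.2030 / 0.2406 ≈ 5.00

5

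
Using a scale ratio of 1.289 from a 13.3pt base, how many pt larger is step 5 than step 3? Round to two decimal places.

Step 3: 13.3 × 1.289³ = 28.4846pt
Step 5: 13.3 × 1.289⁵ = 47.3278pt
Difference: 47.3278 − 28.4846 = 18.8432pt

18.84pt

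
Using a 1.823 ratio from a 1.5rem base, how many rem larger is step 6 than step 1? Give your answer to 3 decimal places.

Step 1: 1.5 × 1.823 = 2.73450rem
Step 6: 1.5 × 1.823⁶ = 55.05684rem
Difference: 55.05684 − 2.73450 = 52.32234rem

52.322rem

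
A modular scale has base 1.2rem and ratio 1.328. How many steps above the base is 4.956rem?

5

1.328ⁿ = 4.956 / 1.2 = 4.1300
n = ln(4.1300) / ln(1.328) = 1.4183 / 0.2837 ≈ 5.00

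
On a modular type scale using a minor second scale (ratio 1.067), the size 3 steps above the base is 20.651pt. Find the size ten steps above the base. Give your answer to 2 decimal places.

Moving from step +3 to step +10 is 7 steps up, so multiply by r⁷.
20.651 × 1.067⁷ = 20.651 × 1.57453 ≈ 32.516

32.52pt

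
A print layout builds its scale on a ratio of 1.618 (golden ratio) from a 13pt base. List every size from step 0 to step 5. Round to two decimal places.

Step 0: 13pt
Step 1: 13.0 × 1.618 = 21.03
Step 2: 13.0 × 1.618² = 34.03
Step 3: 13.0 × 1.618³ = 55.07
Step 4: 13.0 × 1.618⁴ = 89.10
Step 5: 13.0 × 1.618⁵ = 144.16

13.00pt, 21.03pt, 34.03pt, 55.07pt, 89.10pt, 144.16pt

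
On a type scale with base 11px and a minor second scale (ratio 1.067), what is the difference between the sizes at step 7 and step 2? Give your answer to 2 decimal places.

4.80px

Step 2: 11.0 × 1.067² = 12.5234px
Step 7: 11.0 × 1.067⁷ = 17.3198px
Difference: 17.3198 − 12.5234 = 4.7964px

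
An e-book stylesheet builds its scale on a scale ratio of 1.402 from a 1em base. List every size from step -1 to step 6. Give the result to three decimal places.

Step -1: 1.0 ÷ 1.402 = 0.713
Step 0: 1em
Step 1: 1.0 × 1.402 = 1.402
Step 2: 1.0 × 1.402² = 1.966
Step 3: 1.0 × 1.402³ = 2.756
Step 4: 1.0 × 1.402⁴ = 3.864
Step 5: 1.0 × 1.402⁵ = 5.417
Step 6: 1.0 × 1.402⁶ = 7.594

0.713em, 1.000em, 1.402em, 1.966em, 2.756em, 3.864em, 5.417em, 7.594em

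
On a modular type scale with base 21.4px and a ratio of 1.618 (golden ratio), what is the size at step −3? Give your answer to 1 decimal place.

Every step multiplies by the scale ratio.
21.4 ÷ 1.618³ = 21.4 ÷ 4.23580 ≈ 5.05

5.1px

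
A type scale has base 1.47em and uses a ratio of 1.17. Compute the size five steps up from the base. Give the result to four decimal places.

3.2229em

1.47 × 1.17⁵ = 1.47 × 2.19245 ≈ 3.2229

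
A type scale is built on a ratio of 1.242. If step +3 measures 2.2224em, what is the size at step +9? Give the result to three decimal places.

8.157em

2.2224 × 1.242⁶ = 2.2224 × 3.67054 ≈ 8.157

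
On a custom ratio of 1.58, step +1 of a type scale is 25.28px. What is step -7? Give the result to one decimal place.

0.7px

Moving from step +1 to step -7 is 8 steps down, so divide by r⁸.
25.28 ÷ 1.58⁸ = 25.28 ÷ 38.83799 ≈ 0.651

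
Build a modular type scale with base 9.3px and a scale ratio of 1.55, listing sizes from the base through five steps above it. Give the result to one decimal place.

9.3px, 14.4px, 22.3px, 34.6px, 53.7px, 83.2px

Step 0: 9.3px
Step 1: 9.3 × 1.55 = 14.4
Step 2: 9.3 × 1.55² = 22.3
Step 3: 9.3 × 1.55³ = 34.6
Step 4: 9.3 × 1.55⁴ = 53.7
Step 5: 9.3 × 1.55⁵ = 83.2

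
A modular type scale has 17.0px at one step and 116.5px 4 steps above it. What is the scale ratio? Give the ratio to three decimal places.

The ratio satisfies 17.0 × r⁴ = 116.5, so r = (116.5 / 17.0)^(1/4).
r = 6.8529^(1/4) ≈ 1.6180

1.618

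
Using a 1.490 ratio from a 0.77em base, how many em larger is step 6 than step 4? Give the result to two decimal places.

4.63em

Step 4: 0.77 × 1.490⁴ = 3.7952em
Step 6: 0.77 × 1.490⁶ = 8.4257em
Difference: 8.4257 − 3.7952 = 4.6305em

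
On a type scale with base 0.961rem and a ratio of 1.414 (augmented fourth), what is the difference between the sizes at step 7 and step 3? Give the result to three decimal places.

Step 3: 0.961 × 1.414³ = 2.71689rem
Step 7: 0.961 × 1.414⁷ = 10.86099rem
Difference: 10.86099 − 2.71689 = 8.14410rem

8.144rem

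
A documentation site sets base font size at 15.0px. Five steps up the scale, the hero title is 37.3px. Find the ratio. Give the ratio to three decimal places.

1.200

The ratio satisfies 15.0 × r⁵ = 37.3, so r = (37.3 / 15.0)^(1/5).
r = 2.4867^(1/5) ≈ 1.1998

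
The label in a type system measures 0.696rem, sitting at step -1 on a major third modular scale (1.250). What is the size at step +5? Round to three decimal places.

2.655rem

0.696 × 1.250⁶ = 0.696 × 3.81470 ≈ 2.655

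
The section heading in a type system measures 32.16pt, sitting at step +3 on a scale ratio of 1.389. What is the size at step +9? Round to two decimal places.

Moving from step +3 to step +9 is 6 steps up, so multiply by r⁶.
32.16 × 1.389⁶ = 32.16 × 7.18147 ≈ 230.956

230.96pt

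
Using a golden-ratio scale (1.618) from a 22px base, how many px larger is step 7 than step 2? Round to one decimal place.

581.1px

Step 2: 22.0 × 1.618² = 57.594px
Step 7: 22.0 × 1.618⁷ = 638.664px
Difference: 638.664 − 57.594 = 581.070px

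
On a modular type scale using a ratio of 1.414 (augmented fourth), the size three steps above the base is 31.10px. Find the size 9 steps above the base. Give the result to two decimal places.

248.57px

The gap is 9 − (3) = 6 steps, so the factor is 1.414^6.
31.10 × 1.414⁶ = 31.10 × 7.99275 ≈ 248.575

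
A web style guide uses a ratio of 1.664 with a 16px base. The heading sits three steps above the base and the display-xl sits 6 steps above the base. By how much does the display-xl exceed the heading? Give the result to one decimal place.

Step 3: 16.0 × 1.664³ = 73.719px
Step 6: 16.0 × 1.664⁶ = 339.656px
Difference: 339.656 − 73.719 = 265.937px

265.9px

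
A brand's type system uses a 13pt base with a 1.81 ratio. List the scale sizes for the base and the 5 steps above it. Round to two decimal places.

13.00pt, 23.53pt, 42.59pt, 77.09pt, 139.53pt, 252.54pt

Step 0: 13pt
Step 1: 13.0 × 1.81 = 23.53
Step 2: 13.0 × 1.81² = 42.59
Step 3: 13.0 × 1.81³ = 77.09
Step 4: 13.0 × 1.81⁴ = 139.53
Step 5: 13.0 × 1.81⁵ = 252.54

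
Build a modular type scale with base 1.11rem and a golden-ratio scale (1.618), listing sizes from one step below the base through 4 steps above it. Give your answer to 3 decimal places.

0.686rem, 1.110rem, 1.796rem, 2.906rem, 4.702rem, 7.607rem

Step -1: 1.11 ÷ 1.618 = 0.686
Step 0: 1.11rem
Step 1: 1.11 × 1.618 = 1.796
Step 2: 1.11 × 1.618² = 2.906
Step 3: 1.11 × 1.618³ = 4.702
Step 4: 1.11 × 1.618⁴ = 7.607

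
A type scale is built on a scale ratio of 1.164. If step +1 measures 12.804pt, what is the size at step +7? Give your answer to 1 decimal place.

12.804 × 1.164⁶ = 12.804 × 2.48724 ≈ 31.847

31.8pt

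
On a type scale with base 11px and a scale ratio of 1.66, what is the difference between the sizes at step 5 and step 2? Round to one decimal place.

108.3px

Step 2: 11.0 × 1.66² = 30.312px
Step 5: 11.0 × 1.66⁵ = 138.654px
Difference: 138.654 − 30.312 = 108.342px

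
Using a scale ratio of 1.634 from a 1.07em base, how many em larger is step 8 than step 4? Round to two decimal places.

46.75em

Step 4: 1.07 × 1.634⁴ = 7.6277em
Step 8: 1.07 × 1.634⁸ = 54.3751em
Difference: 54.3751 − 7.6277 = 46.7474em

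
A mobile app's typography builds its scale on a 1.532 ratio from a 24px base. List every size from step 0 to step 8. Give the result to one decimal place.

Step 0: 24px
Step 1: 24.0 × 1.532 = 36.8
Step 2: 24.0 × 1.532² = 56.3
Step 3: 24.0 × 1.532³ = 86.3
Step 4: 24.0 × 1.532⁴ = 132.2
Step 5: 24.0 × 1.532⁵ = 202.5
Step 6: 24.0 × 1.532⁶ = 310.3
Step 7: 24.0 × 1.532⁷ = 475.4
Step 8: 24.0 × 1.532⁸ = 728.3

24.0px, 36.8px, 56.3px, 86.3px, 132.2px, 202.5px, 310.3px, 475.4px, 728.3px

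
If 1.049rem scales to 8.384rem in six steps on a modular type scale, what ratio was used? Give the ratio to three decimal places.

r⁶ = 8.384 / 1.049, so r = (8.384/1.049)^(1/6).
r = 7.9924^(1/6) ≈ 1.4140

1.414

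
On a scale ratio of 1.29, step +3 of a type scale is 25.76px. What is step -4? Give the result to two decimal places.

25.76 ÷ 1.29⁷ = 25.76 ÷ 5.94467 ≈ 4.333

4.33px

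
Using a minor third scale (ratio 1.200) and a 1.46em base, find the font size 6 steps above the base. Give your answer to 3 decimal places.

Every step multiplies by the scale ratio.
1.46 × 1.200⁶ = 1.46 × 2.98598 ≈ 4.360

4.360em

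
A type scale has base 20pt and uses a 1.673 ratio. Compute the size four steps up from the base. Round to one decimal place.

156.7pt

20.0 × 1.673⁴ = 20.0 × 7.83400 ≈ 156.68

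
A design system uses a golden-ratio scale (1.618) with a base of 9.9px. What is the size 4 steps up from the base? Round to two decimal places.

67.85px

9.9 × 1.618⁴ = 9.9 × 6.85353 ≈ 67.85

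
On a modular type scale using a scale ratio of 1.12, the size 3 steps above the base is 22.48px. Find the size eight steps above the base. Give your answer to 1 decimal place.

Moving from step +3 to step +8 is 5 steps up, so multiply by r⁵.
22.48 × 1.12⁵ = 22.48 × 1.76234 ≈ 39.617

39.6px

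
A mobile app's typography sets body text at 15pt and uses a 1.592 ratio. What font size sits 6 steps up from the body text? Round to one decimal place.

A modular type scale is a geometric sequence: sizeₙ = base × rⁿ.
15.0 × 1.592⁶ = 15.0 × 16.28015 ≈ 244.20

244.2pt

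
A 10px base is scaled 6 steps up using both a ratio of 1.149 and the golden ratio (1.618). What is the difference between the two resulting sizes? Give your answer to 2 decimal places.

156.41px

At 1.149: 10.0 × 1.149⁶ = 23.0102px
Golden ratio: 10.0 × 1.618⁶ = 179.4201px
Difference: 179.4201 − 23.0102 = 156.4099px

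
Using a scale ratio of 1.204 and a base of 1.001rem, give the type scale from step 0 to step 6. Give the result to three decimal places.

1.001rem, 1.205rem, 1.451rem, 1.747rem, 2.103rem, 2.533rem, 3.049rem

Step 0: 1.001rem
Step 1: 1.001 × 1.204 = 1.205
Step 2: 1.001 × 1.204² = 1.451
Step 3: 1.001 × 1.204³ = 1.747
Step 4: 1.001 × 1.204⁴ = 2.103
Step 5: 1.001 × 1.204⁵ = 2.533
Step 6: 1.001 × 1.204⁶ = 3.049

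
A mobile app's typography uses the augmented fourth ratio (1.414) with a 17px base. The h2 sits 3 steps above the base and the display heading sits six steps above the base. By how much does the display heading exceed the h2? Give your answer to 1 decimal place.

Step 3: 17.0 × 1.414³ = 48.061px
Step 6: 17.0 × 1.414⁶ = 135.877px
Difference: 135.877 − 48.061 = 87.816px

87.8px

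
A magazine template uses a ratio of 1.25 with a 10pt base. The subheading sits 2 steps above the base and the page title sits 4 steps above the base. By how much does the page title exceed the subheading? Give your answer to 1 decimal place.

Step 2: 10.0 × 1.25² = 15.625pt
Step 4: 10.0 × 1.25⁴ = 24.414pt
Difference: 24.414 − 15.625 = 8.789pt

8.8pt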